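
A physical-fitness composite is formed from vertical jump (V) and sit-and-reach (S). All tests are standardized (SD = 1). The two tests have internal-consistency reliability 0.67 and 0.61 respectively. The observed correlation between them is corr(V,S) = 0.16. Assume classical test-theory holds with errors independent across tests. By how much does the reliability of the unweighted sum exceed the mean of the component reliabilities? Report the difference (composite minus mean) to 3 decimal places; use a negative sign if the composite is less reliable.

Var(sum) = 2 + 0.32 = 2.32; true-score variance = 1.28 + 0.32 = 1.6; composite reliability = 0.6897.
Mean component reliability = 0.6400.
Difference = 0.6897 − 0.6400 = 0.050.

0.050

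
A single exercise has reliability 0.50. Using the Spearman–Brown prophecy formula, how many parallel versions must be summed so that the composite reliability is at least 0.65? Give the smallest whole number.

2

k ≥ ρ*(1−ρ₁)/(ρ₁(1−ρ*)) = 0.65·0.50 / (0.50·0.35) = 1.857.
Smallest integer k = 2.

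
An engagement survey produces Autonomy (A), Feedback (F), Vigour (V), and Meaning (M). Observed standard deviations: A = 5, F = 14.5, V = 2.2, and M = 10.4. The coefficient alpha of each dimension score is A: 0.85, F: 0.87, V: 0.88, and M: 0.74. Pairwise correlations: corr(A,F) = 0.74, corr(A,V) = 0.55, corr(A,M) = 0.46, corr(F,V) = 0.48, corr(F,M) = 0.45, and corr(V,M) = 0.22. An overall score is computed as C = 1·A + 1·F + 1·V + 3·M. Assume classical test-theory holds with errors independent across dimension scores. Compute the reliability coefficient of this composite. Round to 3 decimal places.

Var(C) = 5² + 14.5² + 2.2² + 3²·10.4² + 2·[5·14.5·0.74 + 5·2.2·0.55 + 3·5·10.4·0.46 + 14.5·2.2·0.48 + 3·14.5·10.4·0.45 + 3·2.2·10.4·0.22] = 1213.53 + 730.906 = 1944.44.
Because errors are independent across components, Cov(Tᵢ,Tⱼ) = Cov(Xᵢ,Xⱼ); the off-diagonal part of the true-score variance is the same as above.
True-score variance = [5²·0.85 + 14.5²·0.87 + 2.2²·0.88 + 3²·10.4²·0.74] + 730.906 = 928.772 + 730.906 = 1659.68.
Reliability = 1659.68 / 1944.44 = 0.854.

0.854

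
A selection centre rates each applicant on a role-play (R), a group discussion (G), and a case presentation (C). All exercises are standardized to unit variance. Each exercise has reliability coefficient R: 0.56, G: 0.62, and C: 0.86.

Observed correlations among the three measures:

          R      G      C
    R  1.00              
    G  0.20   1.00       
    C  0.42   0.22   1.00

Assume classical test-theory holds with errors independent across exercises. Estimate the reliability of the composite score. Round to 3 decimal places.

Var(R+G+C) = 3 + 2·[0.20 + 0.42 + 0.22] = 3 + 1.68 = 4.68.
Because errors are independent across components, Cov(Tᵢ,Tⱼ) = Cov(Xᵢ,Xⱼ); the off-diagonal part of the true-score variance is the same as above.
True-score variance = [0.56 + 0.62 + 0.86] + 1.68 = 2.04 + 1.68 = 3.72.
Reliability = 3.72 / 4.68 = 0.795.

0.795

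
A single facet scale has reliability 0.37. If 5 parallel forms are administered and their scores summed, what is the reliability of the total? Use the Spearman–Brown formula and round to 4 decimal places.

ρ_k = kρ / (1 + (k−1)ρ) = 5·0.37 / (1 + 4·0.37) = 1.850 / 2.480 = 0.7460.

0.7460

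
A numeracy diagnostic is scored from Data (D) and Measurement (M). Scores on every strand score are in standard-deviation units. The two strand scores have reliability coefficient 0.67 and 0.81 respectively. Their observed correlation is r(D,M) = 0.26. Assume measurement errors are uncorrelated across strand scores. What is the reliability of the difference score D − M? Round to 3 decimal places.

Var(D−M) = 1 + 1 − 2·0.26 = 2 − 0.52 = 1.48.
Under uncorrelated errors the observed covariances equal the true-score covariances, so only the own-variance terms attenuate.
True-score variance = [0.67 + 0.81] − 0.52 = 1.48 − 0.52 = 0.96.
Reliability = 0.96 / 1.48 = 0.649.

0.649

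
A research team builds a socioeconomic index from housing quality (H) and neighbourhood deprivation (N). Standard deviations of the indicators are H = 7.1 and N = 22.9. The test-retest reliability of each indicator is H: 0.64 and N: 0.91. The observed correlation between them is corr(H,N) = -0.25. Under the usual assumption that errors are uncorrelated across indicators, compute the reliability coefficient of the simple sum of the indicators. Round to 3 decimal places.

0.868

Var(H+N) = 7.1² + 22.9² + 2·[7.1·22.9·(-0.25)] = 574.82 − 81.295 = 493.525.
Because errors are independent across components, Cov(Tᵢ,Tⱼ) = Cov(Xᵢ,Xⱼ); the off-diagonal part of the true-score variance is the same as above.
True-score variance = [7.1²·0.64 + 22.9²·0.91] − 81.295 = 509.476 − 81.295 = 428.181.
Reliability = 428.181 / 493.525 = 0.868.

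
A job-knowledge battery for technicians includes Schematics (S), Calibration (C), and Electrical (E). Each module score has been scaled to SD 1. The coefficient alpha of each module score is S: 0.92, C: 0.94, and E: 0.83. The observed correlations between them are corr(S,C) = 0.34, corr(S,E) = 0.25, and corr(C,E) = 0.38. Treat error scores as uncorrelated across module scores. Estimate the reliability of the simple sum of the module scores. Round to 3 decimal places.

0.937

Var(S+C+E) = 3 + 2·[0.34 + 0.25 + 0.38] = 3 + 1.94 = 4.94.
Because errors are independent across components, Cov(Tᵢ,Tⱼ) = Cov(Xᵢ,Xⱼ); the off-diagonal part of the true-score variance is the same as above.
True-score variance = [0.92 + 0.94 + 0.83] + 1.94 = 2.69 + 1.94 = 4.63.
Reliability = 4.63 / 4.94 = 0.937.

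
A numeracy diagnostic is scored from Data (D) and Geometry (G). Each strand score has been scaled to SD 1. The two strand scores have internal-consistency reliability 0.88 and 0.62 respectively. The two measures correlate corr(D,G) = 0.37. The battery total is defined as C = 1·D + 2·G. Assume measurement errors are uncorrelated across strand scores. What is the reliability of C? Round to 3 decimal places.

Var(C) = 1 + 2² + 2·[2·0.37] = 5 + 1.48 = 6.48.
With uncorrelated errors the cross-covariances are all true-score covariance, so they carry over unchanged; only the diagonal terms shrink to ρᵢσᵢ².
True-score variance = [0.88 + 2²·0.62] + 1.48 = 3.36 + 1.48 = 4.84.
Reliability = 4.84 / 6.48 = 0.747.

0.747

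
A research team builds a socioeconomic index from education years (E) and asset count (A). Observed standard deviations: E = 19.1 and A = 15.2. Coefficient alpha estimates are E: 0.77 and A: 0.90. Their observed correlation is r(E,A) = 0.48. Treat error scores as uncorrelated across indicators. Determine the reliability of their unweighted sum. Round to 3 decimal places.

0.878

Var(E+A) = 19.1² + 15.2² + 2·[19.1·15.2·0.48] = 595.85 + 278.707 = 874.557.
Because errors are independent across components, Cov(Tᵢ,Tⱼ) = Cov(Xᵢ,Xⱼ); the off-diagonal part of the true-score variance is the same as above.
True-score variance = [19.1²·0.77 + 15.2²·0.90] + 278.707 = 488.84 + 278.707 = 767.547.
Reliability = 767.547 / 874.557 = 0.878.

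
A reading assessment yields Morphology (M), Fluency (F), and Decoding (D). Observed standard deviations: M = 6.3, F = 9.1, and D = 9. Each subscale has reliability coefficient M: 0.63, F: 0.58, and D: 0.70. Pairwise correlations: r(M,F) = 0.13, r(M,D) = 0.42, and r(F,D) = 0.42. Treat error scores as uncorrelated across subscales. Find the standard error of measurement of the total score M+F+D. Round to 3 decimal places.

Var(total) = 203.5 + 131.33 = 334.83.
True-score variance = 129.734 + 131.33 = 261.064, so reliability = 0.7797.
Error variance = 334.83 − 261.064 = 73.7655; SEM = √73.7655 = 8.589.

8.589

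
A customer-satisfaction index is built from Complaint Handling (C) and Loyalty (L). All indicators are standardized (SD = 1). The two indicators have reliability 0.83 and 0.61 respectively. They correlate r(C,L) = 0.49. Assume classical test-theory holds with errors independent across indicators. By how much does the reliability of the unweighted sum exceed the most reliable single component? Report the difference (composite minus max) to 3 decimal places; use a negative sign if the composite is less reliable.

-0.018

Var(sum) = 2 + 0.98 = 2.98; true-score variance = 1.44 + 0.98 = 2.42; composite reliability = 0.8121.
Max component reliability = 0.8300.
Difference = 0.8121 − 0.8300 = -0.018.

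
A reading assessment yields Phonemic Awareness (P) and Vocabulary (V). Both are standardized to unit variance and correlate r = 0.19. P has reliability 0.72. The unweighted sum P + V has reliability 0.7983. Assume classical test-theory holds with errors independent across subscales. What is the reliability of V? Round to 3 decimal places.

Var(P+V) = 2 + 2·0.19 = 2.380.
True-score variance = ρ_P + ρ_V + 2·0.19, so 0.7983 = (0.72 + ρ_V + 0.38) / 2.380.
ρ_V = 0.7983·2.380 − 0.72 − 0.38 = 0.800.

0.800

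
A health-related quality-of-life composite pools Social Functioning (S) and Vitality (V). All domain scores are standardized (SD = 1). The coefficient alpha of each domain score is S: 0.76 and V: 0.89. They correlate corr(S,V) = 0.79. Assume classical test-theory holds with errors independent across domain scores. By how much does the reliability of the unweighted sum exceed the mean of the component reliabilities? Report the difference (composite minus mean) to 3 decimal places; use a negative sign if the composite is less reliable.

Var(sum) = 2 + 1.58 = 3.58; true-score variance = 1.65 + 1.58 = 3.23; composite reliability = 0.9022.
Mean component reliability = 0.8250.
Difference = 0.9022 − 0.8250 = 0.077.

0.077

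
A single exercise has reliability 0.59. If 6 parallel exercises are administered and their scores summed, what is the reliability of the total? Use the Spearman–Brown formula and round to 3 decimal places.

ρ_k = kρ / (1 + (k−1)ρ) = 6·0.59 / (1 + 5·0.59) = 3.540 / 3.950 = 0.896.

0.896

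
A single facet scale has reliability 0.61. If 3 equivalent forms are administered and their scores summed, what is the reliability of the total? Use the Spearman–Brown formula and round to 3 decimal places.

0.824

ρ_k = kρ / (1 + (k−1)ρ) = 3·0.61 / (1 + 2·0.61) = 1.830 / 2.220 = 0.824.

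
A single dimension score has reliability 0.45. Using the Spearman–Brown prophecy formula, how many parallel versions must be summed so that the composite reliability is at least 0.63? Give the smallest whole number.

k ≥ ρ*(1−ρ₁)/(ρ₁(1−ρ*)) = 0.63·0.55 / (0.45·0.37) = 2.081.
Smallest integer k = 3.

3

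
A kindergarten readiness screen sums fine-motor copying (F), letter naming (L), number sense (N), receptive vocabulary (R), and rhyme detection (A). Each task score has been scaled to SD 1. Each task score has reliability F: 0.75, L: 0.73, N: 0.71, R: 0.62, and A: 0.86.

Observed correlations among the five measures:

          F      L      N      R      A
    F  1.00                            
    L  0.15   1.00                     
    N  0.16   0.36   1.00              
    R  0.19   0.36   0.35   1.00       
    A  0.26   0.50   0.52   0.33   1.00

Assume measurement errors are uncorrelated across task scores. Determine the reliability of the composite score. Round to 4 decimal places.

Var(F+L+N+R+A) = 5 + 2·[0.15 + 0.16 + 0.19 + 0.26 + 0.36 + 0.36 + 0.50 + 0.35 + 0.52 + 0.33] = 5 + 6.36 = 11.36.
Because errors are independent across components, Cov(Tᵢ,Tⱼ) = Cov(Xᵢ,Xⱼ); the off-diagonal part of the true-score variance is the same as above.
True-score variance = [0.75 + 0.73 + 0.71 + 0.62 + 0.86] + 6.36 = 3.67 + 6.36 = 10.03.
Reliability = 10.03 / 11.36 = 0.8829.

0.8829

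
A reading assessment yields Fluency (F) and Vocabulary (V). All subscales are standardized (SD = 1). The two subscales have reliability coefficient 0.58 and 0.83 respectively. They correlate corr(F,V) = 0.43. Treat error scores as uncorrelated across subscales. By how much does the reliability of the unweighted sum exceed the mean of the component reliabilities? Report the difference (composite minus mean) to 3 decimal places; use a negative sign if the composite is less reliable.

0.089

Var(sum) = 2 + 0.86 = 2.86; true-score variance = 1.41 + 0.86 = 2.27; composite reliability = 0.7937.
Mean component reliability = 0.7050.
Difference = 0.7937 − 0.7050 = 0.089.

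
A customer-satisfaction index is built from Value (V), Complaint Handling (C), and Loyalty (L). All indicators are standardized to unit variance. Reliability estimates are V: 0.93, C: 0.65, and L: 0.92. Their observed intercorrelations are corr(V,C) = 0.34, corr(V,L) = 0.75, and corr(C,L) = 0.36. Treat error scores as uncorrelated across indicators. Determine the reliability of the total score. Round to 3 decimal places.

0.915

Var(V+C+L) = 3 + 2·[0.34 + 0.75 + 0.36] = 3 + 2.9 = 5.9.
With uncorrelated errors the cross-covariances are all true-score covariance, so they carry over unchanged; only the diagonal terms shrink to ρᵢσᵢ².
True-score variance = [0.93 + 0.65 + 0.92] + 2.9 = 2.5 + 2.9 = 5.4.
Reliability = 5.4 / 5.9 = 0.915.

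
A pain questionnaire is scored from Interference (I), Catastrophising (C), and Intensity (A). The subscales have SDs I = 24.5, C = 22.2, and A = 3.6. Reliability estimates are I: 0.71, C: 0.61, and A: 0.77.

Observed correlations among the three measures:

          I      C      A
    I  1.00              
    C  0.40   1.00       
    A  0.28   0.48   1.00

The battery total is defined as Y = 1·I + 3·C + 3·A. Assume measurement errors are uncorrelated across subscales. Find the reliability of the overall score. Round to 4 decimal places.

Var(Y) = 24.5² + 3²·22.2² + 3²·3.6² + 2·[3·24.5·22.2·0.40 + 3·24.5·3.6·0.28 + 9·22.2·3.6·0.48] = 5152.45 + 2144.04 = 7296.49.
Because errors are independent across components, Cov(Tᵢ,Tⱼ) = Cov(Xᵢ,Xⱼ); the off-diagonal part of the true-score variance is the same as above.
True-score variance = [24.5²·0.71 + 3²·22.2²·0.61 + 3²·3.6²·0.77] + 2144.04 = 3221.68 + 2144.04 = 5365.73.
Reliability = 5365.73 / 7296.49 = 0.7354.

0.7354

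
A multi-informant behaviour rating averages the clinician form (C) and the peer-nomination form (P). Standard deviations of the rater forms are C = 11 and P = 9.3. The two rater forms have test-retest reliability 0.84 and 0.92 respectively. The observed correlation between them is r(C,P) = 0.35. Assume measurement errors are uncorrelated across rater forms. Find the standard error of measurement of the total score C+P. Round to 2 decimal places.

Var(total) = 207.49 + 71.61 = 279.1.
True-score variance = 181.211 + 71.61 = 252.821, so reliability = 0.9058.
Error variance = 279.1 − 252.821 = 26.2792; SEM = √26.2792 = 5.13.

5.13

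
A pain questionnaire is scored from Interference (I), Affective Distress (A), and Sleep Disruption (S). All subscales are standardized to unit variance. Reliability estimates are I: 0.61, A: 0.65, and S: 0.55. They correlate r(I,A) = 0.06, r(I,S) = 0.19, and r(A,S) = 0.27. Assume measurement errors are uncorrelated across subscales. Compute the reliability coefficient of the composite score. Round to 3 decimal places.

0.705

Var(I+A+S) = 3 + 2·[0.06 + 0.19 + 0.27] = 3 + 1.04 = 4.04.
Because errors are independent across components, Cov(Tᵢ,Tⱼ) = Cov(Xᵢ,Xⱼ); the off-diagonal part of the true-score variance is the same as above.
True-score variance = [0.61 + 0.65 + 0.55] + 1.04 = 1.81 + 1.04 = 2.85.
Reliability = 2.85 / 4.04 = 0.705.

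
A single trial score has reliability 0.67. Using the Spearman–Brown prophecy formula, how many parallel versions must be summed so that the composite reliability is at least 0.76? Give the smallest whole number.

2

k ≥ ρ*(1−ρ₁)/(ρ₁(1−ρ*)) = 0.76·0.33 / (0.67·0.24) = 1.560.
Smallest integer k = 2.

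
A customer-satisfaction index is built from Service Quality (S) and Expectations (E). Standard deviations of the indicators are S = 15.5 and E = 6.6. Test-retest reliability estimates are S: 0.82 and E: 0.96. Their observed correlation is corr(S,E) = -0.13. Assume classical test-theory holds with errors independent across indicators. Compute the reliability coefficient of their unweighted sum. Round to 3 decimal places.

Var(S+E) = 15.5² + 6.6² + 2·[15.5·6.6·(-0.13)] = 283.81 − 26.598 = 257.212.
With uncorrelated errors the cross-covariances are all true-score covariance, so they carry over unchanged; only the diagonal terms shrink to ρᵢσᵢ².
True-score variance = [15.5²·0.82 + 6.6²·0.96] − 26.598 = 238.823 − 26.598 = 212.225.
Reliability = 212.225 / 257.212 = 0.825.

0.825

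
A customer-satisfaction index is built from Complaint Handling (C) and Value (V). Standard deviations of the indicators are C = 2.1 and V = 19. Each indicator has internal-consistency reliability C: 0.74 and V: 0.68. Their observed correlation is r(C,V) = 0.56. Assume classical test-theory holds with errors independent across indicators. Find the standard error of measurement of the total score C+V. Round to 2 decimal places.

Var(total) = 365.41 + 44.688 = 410.098.
True-score variance = 248.743 + 44.688 = 293.431, so reliability = 0.7155.
Error variance = 410.098 − 293.431 = 116.667; SEM = √116.667 = 10.80.

10.80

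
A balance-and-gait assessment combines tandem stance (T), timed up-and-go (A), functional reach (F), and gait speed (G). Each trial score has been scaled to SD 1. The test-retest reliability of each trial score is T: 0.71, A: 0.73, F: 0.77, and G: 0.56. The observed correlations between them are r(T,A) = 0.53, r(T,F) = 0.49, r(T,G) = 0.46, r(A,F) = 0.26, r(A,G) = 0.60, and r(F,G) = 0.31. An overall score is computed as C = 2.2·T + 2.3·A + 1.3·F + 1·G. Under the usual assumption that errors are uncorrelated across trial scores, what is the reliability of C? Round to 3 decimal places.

0.870

Var(C) = 2.2² + 2.3² + 1.3² + 1 + 2·[5.06·0.53 + 2.86·0.49 + 2.2·0.46 + 2.99·0.26 + 2.3·0.60 + 1.3·0.31] = 12.82 + 15.3112 = 28.1312.
Because errors are independent across components, Cov(Tᵢ,Tⱼ) = Cov(Xᵢ,Xⱼ); the off-diagonal part of the true-score variance is the same as above.
True-score variance = [2.2²·0.71 + 2.3²·0.73 + 1.3²·0.77 + 0.56] + 15.3112 = 9.1594 + 15.3112 = 24.4706.
Reliability = 24.4706 / 28.1312 = 0.870.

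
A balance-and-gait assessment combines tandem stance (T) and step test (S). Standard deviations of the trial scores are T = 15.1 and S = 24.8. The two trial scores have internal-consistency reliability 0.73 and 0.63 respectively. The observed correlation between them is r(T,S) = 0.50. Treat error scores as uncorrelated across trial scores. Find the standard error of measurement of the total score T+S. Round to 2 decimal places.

17.00

Var(total) = 843.05 + 374.48 = 1217.53.
True-score variance = 553.923 + 374.48 = 928.403, so reliability = 0.7625.
Error variance = 1217.53 − 928.403 = 289.128; SEM = √289.128 = 17.00.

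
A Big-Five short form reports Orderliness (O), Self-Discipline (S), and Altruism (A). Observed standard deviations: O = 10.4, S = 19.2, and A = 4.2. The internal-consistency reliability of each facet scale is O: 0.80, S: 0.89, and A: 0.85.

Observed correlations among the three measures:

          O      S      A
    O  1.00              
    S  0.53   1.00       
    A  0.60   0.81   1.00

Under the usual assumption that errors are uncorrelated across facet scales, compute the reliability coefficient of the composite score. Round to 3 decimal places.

Var(O+S+A) = 10.4² + 19.2² + 4.2² + 2·[10.4·19.2·0.53 + 10.4·4.2·0.60 + 19.2·4.2·0.81] = 494.44 + 394.714 = 889.154.
With uncorrelated errors the cross-covariances are all true-score covariance, so they carry over unchanged; only the diagonal terms shrink to ρᵢσᵢ².
True-score variance = [10.4²·0.80 + 19.2²·0.89 + 4.2²·0.85] + 394.714 = 429.612 + 394.714 = 824.325.
Reliability = 824.325 / 889.154 = 0.927.

0.927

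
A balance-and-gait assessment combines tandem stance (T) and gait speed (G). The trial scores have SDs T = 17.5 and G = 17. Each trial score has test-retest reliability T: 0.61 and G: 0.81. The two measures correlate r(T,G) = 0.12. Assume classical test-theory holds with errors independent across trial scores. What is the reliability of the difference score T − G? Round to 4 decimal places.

0.6672

Var(T−G) = 17.5² + 17² − 2·17.5·17·0.12 = 595.25 − 71.4 = 523.85.
Under uncorrelated errors the observed covariances equal the true-score covariances, so only the own-variance terms attenuate.
True-score variance = [17.5²·0.61 + 17²·0.81] − 71.4 = 420.903 − 71.4 = 349.503.
Reliability = 349.503 / 523.85 = 0.6672.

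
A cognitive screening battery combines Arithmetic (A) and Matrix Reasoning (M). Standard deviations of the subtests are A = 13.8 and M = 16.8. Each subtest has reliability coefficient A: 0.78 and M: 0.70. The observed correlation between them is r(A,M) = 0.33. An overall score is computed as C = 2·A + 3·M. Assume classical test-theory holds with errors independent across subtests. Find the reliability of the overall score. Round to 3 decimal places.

0.780

Var(C) = 2²·13.8² + 3²·16.8² + 2·[6·13.8·16.8·0.33] = 3301.92 + 918.086 = 4220.01.
Under uncorrelated errors the observed covariances equal the true-score covariances, so only the own-variance terms attenuate.
True-score variance = [2²·13.8²·0.78 + 3²·16.8²·0.70] + 918.086 = 2372.28 + 918.086 = 3290.37.
Reliability = 3290.37 / 4220.01 = 0.780.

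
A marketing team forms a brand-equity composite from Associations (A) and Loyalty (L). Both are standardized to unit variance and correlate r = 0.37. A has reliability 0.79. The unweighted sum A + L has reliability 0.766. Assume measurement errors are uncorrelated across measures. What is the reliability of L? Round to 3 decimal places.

0.569

Var(A+L) = 2 + 2·0.37 = 2.740.
True-score variance = ρ_A + ρ_L + 2·0.37, so 0.766 = (0.79 + ρ_L + 0.74) / 2.740.
ρ_L = 0.766·2.740 − 0.79 − 0.74 = 0.569.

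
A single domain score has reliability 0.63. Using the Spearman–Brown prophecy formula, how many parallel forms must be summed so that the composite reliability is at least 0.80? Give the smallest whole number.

k ≥ ρ*(1−ρ₁)/(ρ₁(1−ρ*)) = 0.80·0.37 / (0.63·0.20) = 2.349.
Smallest integer k = 3.

3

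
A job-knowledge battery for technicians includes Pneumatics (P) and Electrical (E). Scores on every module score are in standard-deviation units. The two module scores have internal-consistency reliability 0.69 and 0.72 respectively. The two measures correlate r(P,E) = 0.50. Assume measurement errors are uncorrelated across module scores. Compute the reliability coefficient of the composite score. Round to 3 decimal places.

Var(P+E) = 2 + 2·[0.50] = 2 + 1 = 3.
Because errors are independent across components, Cov(Tᵢ,Tⱼ) = Cov(Xᵢ,Xⱼ); the off-diagonal part of the true-score variance is the same as above.
True-score variance = [0.69 + 0.72] + 1 = 1.41 + 1 = 2.41.
Reliability = 2.41 / 3 = 0.803.

0.803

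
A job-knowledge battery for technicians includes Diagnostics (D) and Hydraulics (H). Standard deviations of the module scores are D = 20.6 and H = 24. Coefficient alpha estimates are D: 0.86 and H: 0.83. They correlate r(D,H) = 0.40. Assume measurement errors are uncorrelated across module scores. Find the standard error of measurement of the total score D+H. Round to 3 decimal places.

Var(total) = 1000.36 + 395.52 = 1395.88.
True-score variance = 843.03 + 395.52 = 1238.55, so reliability = 0.8873.
Error variance = 1395.88 − 1238.55 = 157.33; SEM = √157.33 = 12.543.

12.543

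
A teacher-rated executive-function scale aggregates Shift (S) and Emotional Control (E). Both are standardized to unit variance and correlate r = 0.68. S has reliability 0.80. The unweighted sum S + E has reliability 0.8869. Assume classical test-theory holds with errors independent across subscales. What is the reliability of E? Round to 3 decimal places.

Var(S+E) = 2 + 2·0.68 = 3.360.
True-score variance = ρ_S + ρ_E + 2·0.68, so 0.8869 = (0.80 + ρ_E + 1.36) / 3.360.
ρ_E = 0.8869·3.360 − 0.80 − 1.36 = 0.820.

0.820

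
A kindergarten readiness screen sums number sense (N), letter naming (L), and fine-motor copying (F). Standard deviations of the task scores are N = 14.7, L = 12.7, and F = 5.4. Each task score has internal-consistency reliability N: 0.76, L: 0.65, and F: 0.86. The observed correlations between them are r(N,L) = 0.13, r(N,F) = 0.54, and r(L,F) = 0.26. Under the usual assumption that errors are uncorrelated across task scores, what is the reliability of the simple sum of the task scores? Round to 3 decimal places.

0.805

Var(N+L+F) = 14.7² + 12.7² + 5.4² + 2·[14.7·12.7·0.13 + 14.7·5.4·0.54 + 12.7·5.4·0.26] = 406.54 + 169.931 = 576.471.
Under uncorrelated errors the observed covariances equal the true-score covariances, so only the own-variance terms attenuate.
True-score variance = [14.7²·0.76 + 12.7²·0.65 + 5.4²·0.86] + 169.931 = 294.144 + 169.931 = 464.076.
Reliability = 464.076 / 576.471 = 0.805.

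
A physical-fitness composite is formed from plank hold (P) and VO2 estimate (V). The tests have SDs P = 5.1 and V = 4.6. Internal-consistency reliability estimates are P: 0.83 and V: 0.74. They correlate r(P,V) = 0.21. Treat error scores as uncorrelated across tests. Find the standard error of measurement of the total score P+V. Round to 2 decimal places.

Var(total) = 47.17 + 9.8532 = 57.0232.
True-score variance = 37.2467 + 9.8532 = 47.0999, so reliability = 0.8260.
Error variance = 57.0232 − 47.0999 = 9.9233; SEM = √9.9233 = 3.15.

3.15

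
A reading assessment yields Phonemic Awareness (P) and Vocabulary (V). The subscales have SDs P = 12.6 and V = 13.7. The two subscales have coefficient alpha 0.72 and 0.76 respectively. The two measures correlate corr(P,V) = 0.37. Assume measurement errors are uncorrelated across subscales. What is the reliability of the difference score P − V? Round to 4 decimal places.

0.5908

Var(P−V) = 12.6² + 13.7² − 2·12.6·13.7·0.37 = 346.45 − 127.739 = 218.711.
Under uncorrelated errors the observed covariances equal the true-score covariances, so only the own-variance terms attenuate.
True-score variance = [12.6²·0.72 + 13.7²·0.76] − 127.739 = 256.952 − 127.739 = 129.213.
Reliability = 129.213 / 218.711 = 0.5908.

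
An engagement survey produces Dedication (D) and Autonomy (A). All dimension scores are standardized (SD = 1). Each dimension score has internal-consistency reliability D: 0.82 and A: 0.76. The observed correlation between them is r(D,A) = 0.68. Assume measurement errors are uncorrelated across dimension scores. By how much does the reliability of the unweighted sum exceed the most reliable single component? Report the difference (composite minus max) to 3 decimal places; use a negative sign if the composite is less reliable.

Var(sum) = 2 + 1.36 = 3.36; true-score variance = 1.58 + 1.36 = 2.94; composite reliability = 0.8750.
Max component reliability = 0.8200.
Difference = 0.8750 − 0.8200 = 0.055.

0.055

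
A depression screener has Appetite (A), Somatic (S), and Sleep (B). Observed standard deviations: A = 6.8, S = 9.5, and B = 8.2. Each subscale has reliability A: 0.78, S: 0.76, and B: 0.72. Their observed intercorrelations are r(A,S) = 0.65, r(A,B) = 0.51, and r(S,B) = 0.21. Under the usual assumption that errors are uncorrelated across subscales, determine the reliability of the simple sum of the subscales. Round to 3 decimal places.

Var(A+S+B) = 6.8² + 9.5² + 8.2² + 2·[6.8·9.5·0.65 + 6.8·8.2·0.51 + 9.5·8.2·0.21] = 203.73 + 173.573 = 377.303.
With uncorrelated errors the cross-covariances are all true-score covariance, so they carry over unchanged; only the diagonal terms shrink to ρᵢσᵢ².
True-score variance = [6.8²·0.78 + 9.5²·0.76 + 8.2²·0.72] + 173.573 = 153.07 + 173.573 = 326.643.
Reliability = 326.643 / 377.303 = 0.866.

0.866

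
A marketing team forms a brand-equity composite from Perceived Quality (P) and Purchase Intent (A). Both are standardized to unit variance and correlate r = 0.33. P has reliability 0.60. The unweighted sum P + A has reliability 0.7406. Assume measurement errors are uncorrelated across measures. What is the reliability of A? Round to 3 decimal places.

0.710

Var(P+A) = 2 + 2·0.33 = 2.660.
True-score variance = ρ_P + ρ_A + 2·0.33, so 0.7406 = (0.60 + ρ_A + 0.66) / 2.660.
ρ_A = 0.7406·2.660 − 0.60 − 0.66 = 0.710.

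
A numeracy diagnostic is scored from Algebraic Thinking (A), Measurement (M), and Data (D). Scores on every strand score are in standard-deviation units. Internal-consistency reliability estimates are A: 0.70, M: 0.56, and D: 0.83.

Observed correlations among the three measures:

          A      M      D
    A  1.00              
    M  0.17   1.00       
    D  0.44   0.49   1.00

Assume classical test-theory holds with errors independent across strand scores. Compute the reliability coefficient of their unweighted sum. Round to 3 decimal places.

Var(A+M+D) = 3 + 2·[0.17 + 0.44 + 0.49] = 3 + 2.2 = 5.2.
Because errors are independent across components, Cov(Tᵢ,Tⱼ) = Cov(Xᵢ,Xⱼ); the off-diagonal part of the true-score variance is the same as above.
True-score variance = [0.70 + 0.56 + 0.83] + 2.2 = 2.09 + 2.2 = 4.29.
Reliability = 4.29 / 5.2 = 0.825.

0.825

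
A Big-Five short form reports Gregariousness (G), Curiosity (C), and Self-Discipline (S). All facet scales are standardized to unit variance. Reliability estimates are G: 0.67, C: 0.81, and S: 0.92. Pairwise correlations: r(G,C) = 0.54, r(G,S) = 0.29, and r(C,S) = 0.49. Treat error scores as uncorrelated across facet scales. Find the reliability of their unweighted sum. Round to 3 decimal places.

0.894

Var(G+C+S) = 3 + 2·[0.54 + 0.29 + 0.49] = 3 + 2.64 = 5.64.
Because errors are independent across components, Cov(Tᵢ,Tⱼ) = Cov(Xᵢ,Xⱼ); the off-diagonal part of the true-score variance is the same as above.
True-score variance = [0.67 + 0.81 + 0.92] + 2.64 = 2.4 + 2.64 = 5.04.
Reliability = 5.04 / 5.64 = 0.894.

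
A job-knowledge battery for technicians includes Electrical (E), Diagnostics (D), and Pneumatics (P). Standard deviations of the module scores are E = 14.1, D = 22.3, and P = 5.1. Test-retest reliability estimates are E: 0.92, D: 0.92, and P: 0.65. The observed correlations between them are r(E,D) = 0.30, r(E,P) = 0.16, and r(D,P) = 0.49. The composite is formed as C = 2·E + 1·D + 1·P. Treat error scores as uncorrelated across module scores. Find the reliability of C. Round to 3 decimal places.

Var(C) = 2²·14.1² + 22.3² + 5.1² + 2·[2·14.1·22.3·0.30 + 2·14.1·5.1·0.16 + 22.3·5.1·0.49] = 1318.54 + 534.794 = 1853.33.
Because errors are independent across components, Cov(Tᵢ,Tⱼ) = Cov(Xᵢ,Xⱼ); the off-diagonal part of the true-score variance is the same as above.
True-score variance = [2²·14.1²·0.92 + 22.3²·0.92 + 5.1²·0.65] + 534.794 = 1206.03 + 534.794 = 1740.83.
Reliability = 1740.83 / 1853.33 = 0.939.

0.939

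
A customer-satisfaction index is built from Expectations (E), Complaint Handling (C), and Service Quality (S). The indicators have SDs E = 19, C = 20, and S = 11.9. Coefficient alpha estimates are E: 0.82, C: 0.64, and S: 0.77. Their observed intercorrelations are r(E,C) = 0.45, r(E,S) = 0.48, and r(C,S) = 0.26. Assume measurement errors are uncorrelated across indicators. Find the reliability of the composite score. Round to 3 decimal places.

0.848

Var(E+C+S) = 19² + 20² + 11.9² + 2·[19·20·0.45 + 19·11.9·0.48 + 20·11.9·0.26] = 902.61 + 682.816 = 1585.43.
Because errors are independent across components, Cov(Tᵢ,Tⱼ) = Cov(Xᵢ,Xⱼ); the off-diagonal part of the true-score variance is the same as above.
True-score variance = [19²·0.82 + 20²·0.64 + 11.9²·0.77] + 682.816 = 661.06 + 682.816 = 1343.88.
Reliability = 1343.88 / 1585.43 = 0.848.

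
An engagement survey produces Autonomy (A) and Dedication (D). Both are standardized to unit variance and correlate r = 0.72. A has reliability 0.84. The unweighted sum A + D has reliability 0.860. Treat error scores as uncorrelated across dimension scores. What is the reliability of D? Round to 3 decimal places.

0.678

Var(A+D) = 2 + 2·0.72 = 3.440.
True-score variance = ρ_A + ρ_D + 2·0.72, so 0.860 = (0.84 + ρ_D + 1.44) / 3.440.
ρ_D = 0.860·3.440 − 0.84 − 1.44 = 0.678.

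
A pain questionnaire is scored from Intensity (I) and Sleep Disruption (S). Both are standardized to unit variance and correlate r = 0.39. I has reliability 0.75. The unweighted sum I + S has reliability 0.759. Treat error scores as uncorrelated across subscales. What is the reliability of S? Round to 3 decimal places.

Var(I+S) = 2 + 2·0.39 = 2.780.
True-score variance = ρ_I + ρ_S + 2·0.39, so 0.759 = (0.75 + ρ_S + 0.78) / 2.780.
ρ_S = 0.759·2.780 − 0.75 − 0.78 = 0.580.

0.580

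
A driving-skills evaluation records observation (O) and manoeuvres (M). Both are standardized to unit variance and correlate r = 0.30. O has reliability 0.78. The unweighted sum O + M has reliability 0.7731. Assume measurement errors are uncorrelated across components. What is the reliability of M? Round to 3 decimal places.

0.630

Var(O+M) = 2 + 2·0.30 = 2.600.
True-score variance = ρ_O + ρ_M + 2·0.30, so 0.7731 = (0.78 + ρ_M + 0.60) / 2.600.
ρ_M = 0.7731·2.600 − 0.78 − 0.60 = 0.630.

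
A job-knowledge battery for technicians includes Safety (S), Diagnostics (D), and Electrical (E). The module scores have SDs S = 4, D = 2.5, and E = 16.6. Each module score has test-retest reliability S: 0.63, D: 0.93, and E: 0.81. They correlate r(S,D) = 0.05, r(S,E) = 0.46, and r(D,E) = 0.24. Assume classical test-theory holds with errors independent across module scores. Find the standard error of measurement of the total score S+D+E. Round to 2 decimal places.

Var(total) = 297.81 + 82.008 = 379.818.
True-score variance = 239.096 + 82.008 = 321.104, so reliability = 0.8454.
Error variance = 379.818 − 321.104 = 58.7139; SEM = √58.7139 = 7.66.

7.66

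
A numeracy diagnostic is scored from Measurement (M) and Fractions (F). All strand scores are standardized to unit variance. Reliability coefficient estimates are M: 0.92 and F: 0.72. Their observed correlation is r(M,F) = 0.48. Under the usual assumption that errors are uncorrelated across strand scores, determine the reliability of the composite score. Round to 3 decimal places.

0.878

Var(M+F) = 2 + 2·[0.48] = 2 + 0.96 = 2.96.
Under uncorrelated errors the observed covariances equal the true-score covariances, so only the own-variance terms attenuate.
True-score variance = [0.92 + 0.72] + 0.96 = 1.64 + 0.96 = 2.6.
Reliability = 2.6 / 2.96 = 0.878.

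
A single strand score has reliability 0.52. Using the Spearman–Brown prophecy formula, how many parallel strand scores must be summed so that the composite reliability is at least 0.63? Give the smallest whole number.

k ≥ ρ*(1−ρ₁)/(ρ₁(1−ρ*)) = 0.63·0.48 / (0.52·0.37) = 1.572.
Smallest integer k = 2.

2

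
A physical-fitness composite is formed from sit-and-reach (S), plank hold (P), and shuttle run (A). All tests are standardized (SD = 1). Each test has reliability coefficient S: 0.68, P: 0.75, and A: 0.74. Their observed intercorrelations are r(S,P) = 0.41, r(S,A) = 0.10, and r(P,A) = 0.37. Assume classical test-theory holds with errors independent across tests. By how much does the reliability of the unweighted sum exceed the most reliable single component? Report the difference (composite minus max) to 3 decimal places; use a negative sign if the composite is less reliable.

Var(sum) = 3 + 1.76 = 4.76; true-score variance = 2.17 + 1.76 = 3.93; composite reliability = 0.8256.
Max component reliability = 0.7500.
Difference = 0.8256 − 0.7500 = 0.076.

0.076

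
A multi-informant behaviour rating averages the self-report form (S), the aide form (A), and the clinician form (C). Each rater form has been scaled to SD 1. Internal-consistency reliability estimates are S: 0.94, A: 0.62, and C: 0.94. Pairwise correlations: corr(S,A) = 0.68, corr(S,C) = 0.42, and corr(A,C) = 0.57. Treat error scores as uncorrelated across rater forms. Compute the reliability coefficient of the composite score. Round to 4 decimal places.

0.9211

Var(S+A+C) = 3 + 2·[0.68 + 0.42 + 0.57] = 3 + 3.34 = 6.34.
With uncorrelated errors the cross-covariances are all true-score covariance, so they carry over unchanged; only the diagonal terms shrink to ρᵢσᵢ².
True-score variance = [0.94 + 0.62 + 0.94] + 3.34 = 2.5 + 3.34 = 5.84.
Reliability = 5.84 / 6.34 = 0.9211.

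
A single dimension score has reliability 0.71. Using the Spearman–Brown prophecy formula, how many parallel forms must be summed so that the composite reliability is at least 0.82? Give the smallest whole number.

2

k ≥ ρ*(1−ρ₁)/(ρ₁(1−ρ*)) = 0.82·0.29 / (0.71·0.18) = 1.861.
Smallest integer k = 2.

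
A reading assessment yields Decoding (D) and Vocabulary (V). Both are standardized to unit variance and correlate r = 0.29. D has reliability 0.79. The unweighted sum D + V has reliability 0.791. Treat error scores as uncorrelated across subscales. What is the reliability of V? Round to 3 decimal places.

0.671

Var(D+V) = 2 + 2·0.29 = 2.580.
True-score variance = ρ_D + ρ_V + 2·0.29, so 0.791 = (0.79 + ρ_V + 0.58) / 2.580.
ρ_V = 0.791·2.580 − 0.79 − 0.58 = 0.671.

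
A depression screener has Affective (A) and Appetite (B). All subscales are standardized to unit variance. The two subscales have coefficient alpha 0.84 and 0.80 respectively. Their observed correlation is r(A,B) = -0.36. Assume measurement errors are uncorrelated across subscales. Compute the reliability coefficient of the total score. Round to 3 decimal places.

0.719

Var(A+B) = 2 + 2·[(-0.36)] = 2 − 0.72 = 1.28.
With uncorrelated errors the cross-covariances are all true-score covariance, so they carry over unchanged; only the diagonal terms shrink to ρᵢσᵢ².
True-score variance = [0.84 + 0.80] − 0.72 = 1.64 − 0.72 = 0.92.
Reliability = 0.92 / 1.28 = 0.719.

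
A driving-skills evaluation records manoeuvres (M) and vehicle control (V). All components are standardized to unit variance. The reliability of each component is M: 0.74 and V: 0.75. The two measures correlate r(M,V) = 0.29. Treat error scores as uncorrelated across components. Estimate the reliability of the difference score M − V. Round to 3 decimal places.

0.641

Var(M−V) = 1 + 1 − 2·0.29 = 2 − 0.58 = 1.42.
With uncorrelated errors the cross-covariances are all true-score covariance, so they carry over unchanged; only the diagonal terms shrink to ρᵢσᵢ².
True-score variance = [0.74 + 0.75] − 0.58 = 1.49 − 0.58 = 0.91.
Reliability = 0.91 / 1.42 = 0.641.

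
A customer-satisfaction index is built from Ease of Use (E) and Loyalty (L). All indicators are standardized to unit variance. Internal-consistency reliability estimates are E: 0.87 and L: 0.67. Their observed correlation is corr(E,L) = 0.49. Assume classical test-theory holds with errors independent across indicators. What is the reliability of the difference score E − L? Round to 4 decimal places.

Var(E−L) = 1 + 1 − 2·0.49 = 2 − 0.98 = 1.02.
Because errors are independent across components, Cov(Tᵢ,Tⱼ) = Cov(Xᵢ,Xⱼ); the off-diagonal part of the true-score variance is the same as above.
True-score variance = [0.87 + 0.67] − 0.98 = 1.54 − 0.98 = 0.56.
Reliability = 0.56 / 1.02 = 0.5490.

0.5490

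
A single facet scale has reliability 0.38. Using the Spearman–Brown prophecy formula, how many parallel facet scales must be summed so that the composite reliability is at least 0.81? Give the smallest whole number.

k ≥ ρ*(1−ρ₁)/(ρ₁(1−ρ*)) = 0.81·0.62 / (0.38·0.19) = 6.956.
Smallest integer k = 7.

7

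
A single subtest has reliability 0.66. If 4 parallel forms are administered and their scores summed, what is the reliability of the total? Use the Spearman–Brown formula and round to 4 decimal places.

0.8859

ρ_k = kρ / (1 + (k−1)ρ) = 4·0.66 / (1 + 3·0.66) = 2.640 / 2.980 = 0.8859.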